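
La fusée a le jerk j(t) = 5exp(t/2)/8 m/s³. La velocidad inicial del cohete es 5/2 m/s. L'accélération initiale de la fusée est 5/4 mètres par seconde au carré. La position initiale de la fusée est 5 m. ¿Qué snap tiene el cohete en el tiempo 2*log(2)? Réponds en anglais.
We must differentiate our jerk equation j(t) = 5·exp(t/2)/8 1 time. The derivative of jerk gives snap: s(t) = 5·exp(t/2)/16. From the given snap equation s(t) = 5·exp(t/2)/16, we substitute t = 2*log(2) to get s = 5/8.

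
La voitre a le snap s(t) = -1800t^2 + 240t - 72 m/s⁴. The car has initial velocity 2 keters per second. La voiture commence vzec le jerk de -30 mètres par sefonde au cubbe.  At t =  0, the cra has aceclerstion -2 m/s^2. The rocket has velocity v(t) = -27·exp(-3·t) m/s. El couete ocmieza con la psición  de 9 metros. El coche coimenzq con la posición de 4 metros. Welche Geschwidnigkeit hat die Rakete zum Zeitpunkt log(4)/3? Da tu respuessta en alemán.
Mit v(t) = -27·exp(-3·t) und Einsetzen von t = log(4)/3, finden wir v = -27/4.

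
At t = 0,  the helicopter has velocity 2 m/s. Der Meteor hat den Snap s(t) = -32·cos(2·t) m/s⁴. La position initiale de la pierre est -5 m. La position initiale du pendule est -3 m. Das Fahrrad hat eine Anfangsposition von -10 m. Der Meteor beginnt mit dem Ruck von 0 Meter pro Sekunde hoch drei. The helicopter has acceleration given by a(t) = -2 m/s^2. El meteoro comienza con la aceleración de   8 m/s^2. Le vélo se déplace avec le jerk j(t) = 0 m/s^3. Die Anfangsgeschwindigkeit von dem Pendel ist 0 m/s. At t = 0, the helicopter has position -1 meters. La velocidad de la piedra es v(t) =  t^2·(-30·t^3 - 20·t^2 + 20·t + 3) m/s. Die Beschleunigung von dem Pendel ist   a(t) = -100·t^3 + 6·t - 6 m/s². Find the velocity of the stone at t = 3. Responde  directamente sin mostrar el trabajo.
The velocity at t = 3 is v = -8343.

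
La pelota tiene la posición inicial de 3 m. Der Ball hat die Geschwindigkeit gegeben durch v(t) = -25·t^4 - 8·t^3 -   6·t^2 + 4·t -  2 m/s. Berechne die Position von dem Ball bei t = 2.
Wir müssen unsere Gleichung für die Geschwindigkeit v(t) = -25·t^4 - 8·t^3 - 6·t^2 + 4·t - 2 1-mal integrieren. Die Stammfunktion von der Geschwindigkeit, mit x(0) = 3, ergibt die Position: x(t) = -5·t^5 - 2·t^4 - 2·t^3 + 2·t^2 - 2·t + 3. Wir haben die Position x(t) = -5·t^5 - 2·t^4 - 2·t^3 + 2·t^2 - 2·t + 3. Durch Einsetzen von t = 2: x(2) = -201.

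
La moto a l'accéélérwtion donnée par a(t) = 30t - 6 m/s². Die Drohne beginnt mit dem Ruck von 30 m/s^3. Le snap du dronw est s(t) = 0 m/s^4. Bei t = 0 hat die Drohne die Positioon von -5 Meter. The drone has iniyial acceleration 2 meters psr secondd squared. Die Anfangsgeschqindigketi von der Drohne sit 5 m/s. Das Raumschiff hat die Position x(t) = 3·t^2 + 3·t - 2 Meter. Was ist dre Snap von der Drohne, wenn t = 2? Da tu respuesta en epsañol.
Tenemos el snap s(t) = 0. Sustituyendo t = 2: s(2) = 0.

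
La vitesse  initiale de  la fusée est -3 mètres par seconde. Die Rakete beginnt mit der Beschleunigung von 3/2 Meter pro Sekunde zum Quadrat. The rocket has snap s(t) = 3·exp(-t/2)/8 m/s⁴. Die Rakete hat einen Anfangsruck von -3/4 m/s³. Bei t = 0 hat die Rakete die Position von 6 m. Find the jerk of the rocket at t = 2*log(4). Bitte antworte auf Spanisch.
Necesitamos integrar nuestra ecuación del snap s(t) = 3·exp(-t/2)/8 1 vez. Integrando el snap y usando la condición inicial j(0) = -3/4, obtenemos j(t) = -3·exp(-t/2)/4. Usando j(t) = -3·exp(-t/2)/4 y sustituyendo t = 2*log(4), encontramos j = -3/16.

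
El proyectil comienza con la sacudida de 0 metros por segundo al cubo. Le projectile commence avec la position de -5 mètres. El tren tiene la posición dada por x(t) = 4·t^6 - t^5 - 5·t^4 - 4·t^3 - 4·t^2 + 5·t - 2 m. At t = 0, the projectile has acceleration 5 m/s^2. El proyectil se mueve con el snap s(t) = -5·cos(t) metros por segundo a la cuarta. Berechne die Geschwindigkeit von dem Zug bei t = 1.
Um dies zu lösen, müssen wir 1 Ableitung unserer Gleichung für die Position x(t) = 4·t^6 - t^5 - 5·t^4 - 4·t^3 - 4·t^2 + 5·t - 2 nehmen. Durch Ableiten von der Position erhalten wir die Geschwindigkeit: v(t) = 24·t^5 - 5·t^4 - 20·t^3 - 12·t^2 - 8·t + 5. Mit v(t) = 24·t^5 - 5·t^4 - 20·t^3 - 12·t^2 - 8·t + 5 und Einsetzen von t = 1, finden wir v = -16.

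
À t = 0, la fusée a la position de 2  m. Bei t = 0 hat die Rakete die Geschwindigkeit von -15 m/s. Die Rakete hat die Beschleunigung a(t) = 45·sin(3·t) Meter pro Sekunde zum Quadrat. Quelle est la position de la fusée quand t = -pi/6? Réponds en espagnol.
Para resolver esto, necesitamos tomar 2 integrales de nuestra ecuación de la aceleración a(t) = 45·sin(3·t). Integrando la aceleración y usando la condición inicial v(0) = -15, obtenemos v(t) = -15·cos(3·t). Integrando la velocidad y usando la condición inicial x(0) = 2, obtenemos x(t) = 2 - 5·sin(3·t). De la ecuación de la posición x(t) = 2 - 5·sin(3·t), sustituimos t = -pi/6 para obtener x = 7.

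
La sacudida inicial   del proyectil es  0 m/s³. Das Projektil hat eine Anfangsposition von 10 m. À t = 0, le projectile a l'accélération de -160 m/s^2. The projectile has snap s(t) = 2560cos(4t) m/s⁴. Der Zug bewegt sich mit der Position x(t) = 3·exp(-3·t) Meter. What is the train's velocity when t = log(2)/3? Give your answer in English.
Starting from position x(t) = 3·exp(-3·t), we take 1 derivative. The derivative of position gives velocity: v(t) = -9·exp(-3·t). From the given velocity equation v(t) = -9·exp(-3·t), we substitute t = log(2)/3 to get v = -9/2.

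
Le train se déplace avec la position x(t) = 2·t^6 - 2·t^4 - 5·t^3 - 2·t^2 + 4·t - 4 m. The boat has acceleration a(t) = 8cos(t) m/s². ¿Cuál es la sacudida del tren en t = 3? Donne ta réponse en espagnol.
Para resolver esto, necesitamos tomar 3 derivadas de nuestra ecuación de la posición x(t) = 2·t^6 - 2·t^4 - 5·t^3 - 2·t^2 + 4·t - 4. La derivada de la posición da la velocidad: v(t) = 12·t^5 - 8·t^3 - 15·t^2 - 4·t + 4. Tomando d/dt de v(t), encontramos a(t) = 60·t^4 - 24·t^2 - 30·t - 4. Tomando d/dt de a(t), encontramos j(t) = 240·t^3 - 48·t - 30. Tenemos la sacudida j(t) = 240·t^3 - 48·t - 30. Sustituyendo t = 3: j(3) = 6306.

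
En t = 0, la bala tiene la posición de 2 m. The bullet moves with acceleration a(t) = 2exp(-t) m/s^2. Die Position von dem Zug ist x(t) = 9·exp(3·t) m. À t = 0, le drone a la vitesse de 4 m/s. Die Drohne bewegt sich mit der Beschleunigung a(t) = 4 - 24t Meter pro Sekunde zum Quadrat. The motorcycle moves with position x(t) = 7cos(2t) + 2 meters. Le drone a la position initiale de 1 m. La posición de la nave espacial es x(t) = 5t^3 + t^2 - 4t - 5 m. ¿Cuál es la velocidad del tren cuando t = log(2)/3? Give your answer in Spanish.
Partiendo de la posición x(t) = 9·exp(3·t), tomamos 1 derivada. Derivando la posición, obtenemos la velocidad: v(t) = 27·exp(3·t). Tenemos la velocidad v(t) = 27·exp(3·t). Sustituyendo t = log(2)/3: v(log(2)/3) = 54.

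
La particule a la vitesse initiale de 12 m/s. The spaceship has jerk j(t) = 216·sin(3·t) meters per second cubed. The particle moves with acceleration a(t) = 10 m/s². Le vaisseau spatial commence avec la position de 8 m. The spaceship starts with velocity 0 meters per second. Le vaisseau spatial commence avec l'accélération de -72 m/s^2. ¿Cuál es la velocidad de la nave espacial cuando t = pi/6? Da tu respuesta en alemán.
Wir müssen das Integral unserer Gleichung für den Ruck j(t) = 216·sin(3·t) 2-mal finden. Durch Integration von dem Ruck und Verwendung der Anfangsbedingung a(0) = -72, erhalten wir a(t) = -72·cos(3·t). Die Stammfunktion von der Beschleunigung ist die Geschwindigkeit. Mit v(0) = 0 erhalten wir v(t) = -24·sin(3·t). Wir haben die Geschwindigkeit v(t) = -24·sin(3·t). Durch Einsetzen von t = pi/6: v(pi/6) = -24.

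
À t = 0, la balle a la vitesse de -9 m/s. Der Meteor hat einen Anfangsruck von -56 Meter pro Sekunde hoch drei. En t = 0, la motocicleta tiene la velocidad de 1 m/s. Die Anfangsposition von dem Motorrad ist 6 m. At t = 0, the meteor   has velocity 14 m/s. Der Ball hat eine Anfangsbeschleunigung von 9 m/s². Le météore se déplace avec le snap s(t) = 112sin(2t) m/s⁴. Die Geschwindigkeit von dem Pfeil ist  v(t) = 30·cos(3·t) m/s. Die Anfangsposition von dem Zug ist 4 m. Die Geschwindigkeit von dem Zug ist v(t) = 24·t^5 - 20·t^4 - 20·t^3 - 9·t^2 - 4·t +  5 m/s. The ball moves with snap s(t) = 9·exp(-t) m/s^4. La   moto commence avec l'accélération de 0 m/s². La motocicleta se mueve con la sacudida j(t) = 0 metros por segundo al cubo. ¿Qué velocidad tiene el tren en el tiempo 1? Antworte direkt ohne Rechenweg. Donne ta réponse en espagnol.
La velocidad en t = 1 es v = -24.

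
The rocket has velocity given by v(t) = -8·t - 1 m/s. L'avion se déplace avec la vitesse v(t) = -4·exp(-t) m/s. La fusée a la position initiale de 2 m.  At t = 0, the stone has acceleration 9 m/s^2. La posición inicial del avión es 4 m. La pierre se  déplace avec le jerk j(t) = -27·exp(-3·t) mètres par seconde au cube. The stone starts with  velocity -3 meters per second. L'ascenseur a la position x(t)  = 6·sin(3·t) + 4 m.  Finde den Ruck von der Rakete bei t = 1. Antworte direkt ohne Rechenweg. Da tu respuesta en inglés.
At t = 1, j = 0.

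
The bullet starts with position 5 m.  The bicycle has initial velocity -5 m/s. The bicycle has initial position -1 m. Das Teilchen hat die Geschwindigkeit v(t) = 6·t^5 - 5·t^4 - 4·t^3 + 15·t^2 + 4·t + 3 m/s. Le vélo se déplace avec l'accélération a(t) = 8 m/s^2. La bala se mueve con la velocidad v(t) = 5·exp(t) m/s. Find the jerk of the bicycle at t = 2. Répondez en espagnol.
Partiendo de la aceleración a(t) = 8, tomamos 1 derivada. La derivada de la aceleración da la sacudida: j(t) = 0. Tenemos la sacudida j(t) = 0. Sustituyendo t = 2: j(2) = 0.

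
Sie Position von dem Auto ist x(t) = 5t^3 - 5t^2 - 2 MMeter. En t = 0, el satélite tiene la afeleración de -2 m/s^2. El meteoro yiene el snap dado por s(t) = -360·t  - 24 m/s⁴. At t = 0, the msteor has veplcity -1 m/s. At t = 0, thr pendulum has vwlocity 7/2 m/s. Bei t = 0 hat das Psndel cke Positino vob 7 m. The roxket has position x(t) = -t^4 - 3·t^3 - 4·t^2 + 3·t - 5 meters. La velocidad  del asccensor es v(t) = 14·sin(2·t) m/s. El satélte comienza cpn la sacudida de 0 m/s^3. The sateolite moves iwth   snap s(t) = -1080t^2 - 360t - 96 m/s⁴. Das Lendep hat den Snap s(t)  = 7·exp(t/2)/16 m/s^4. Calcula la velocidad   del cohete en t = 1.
Debemos derivar nuestra ecuación de la posición x(t) = -t^4 - 3·t^3 - 4·t^2 + 3·t - 5 1 vez. Tomando d/dt de x(t), encontramos v(t) = -4·t^3 - 9·t^2 - 8·t + 3. De la ecuación de la velocidad v(t) = -4·t^3 - 9·t^2 - 8·t + 3, sustituimos t = 1 para obtener v = -18.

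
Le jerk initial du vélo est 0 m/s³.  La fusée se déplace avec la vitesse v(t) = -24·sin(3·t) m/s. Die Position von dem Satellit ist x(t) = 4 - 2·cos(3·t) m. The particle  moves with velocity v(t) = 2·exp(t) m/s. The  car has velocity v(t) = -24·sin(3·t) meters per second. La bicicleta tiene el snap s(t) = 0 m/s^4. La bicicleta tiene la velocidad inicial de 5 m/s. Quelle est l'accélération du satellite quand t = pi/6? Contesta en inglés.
We must differentiate our position equation x(t) = 4 - 2·cos(3·t) 2 times. Taking d/dt of x(t), we find v(t) = 6·sin(3·t). Taking d/dt of v(t), we find a(t) = 18·cos(3·t). We have acceleration a(t) = 18·cos(3·t). Substituting t = pi/6: a(pi/6) = 0.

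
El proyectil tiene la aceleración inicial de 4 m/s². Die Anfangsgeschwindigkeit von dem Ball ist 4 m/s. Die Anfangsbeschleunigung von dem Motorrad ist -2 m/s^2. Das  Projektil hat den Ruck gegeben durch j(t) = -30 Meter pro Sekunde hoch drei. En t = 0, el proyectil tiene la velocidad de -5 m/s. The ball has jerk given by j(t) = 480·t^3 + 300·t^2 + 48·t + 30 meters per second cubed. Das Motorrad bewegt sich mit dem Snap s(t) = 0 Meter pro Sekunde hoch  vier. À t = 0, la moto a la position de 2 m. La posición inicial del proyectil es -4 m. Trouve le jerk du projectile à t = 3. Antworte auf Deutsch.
Mit j(t) = -30 und Einsetzen von t = 3, finden wir j = -30.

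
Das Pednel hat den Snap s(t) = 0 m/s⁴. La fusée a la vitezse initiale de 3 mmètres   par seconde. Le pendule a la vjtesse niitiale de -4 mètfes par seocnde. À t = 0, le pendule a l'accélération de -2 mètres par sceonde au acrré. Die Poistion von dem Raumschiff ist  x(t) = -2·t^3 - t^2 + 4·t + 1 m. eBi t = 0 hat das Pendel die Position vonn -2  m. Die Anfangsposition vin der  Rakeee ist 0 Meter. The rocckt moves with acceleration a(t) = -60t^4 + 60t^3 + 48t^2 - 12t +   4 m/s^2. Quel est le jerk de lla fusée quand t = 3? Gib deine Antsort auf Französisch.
Nous devons dériver notre équation de l'accélération a(t) = -60·t^4 + 60·t^3 + 48·t^2 - 12·t + 4 1 fois. En dérivant l'accélération, nous obtenons le jerk: j(t) = -240·t^3 + 180·t^2 + 96·t - 12. En utilisant j(t) = -240·t^3 + 180·t^2 + 96·t - 12 et en substituant t = 3, nous trouvons j = -4584.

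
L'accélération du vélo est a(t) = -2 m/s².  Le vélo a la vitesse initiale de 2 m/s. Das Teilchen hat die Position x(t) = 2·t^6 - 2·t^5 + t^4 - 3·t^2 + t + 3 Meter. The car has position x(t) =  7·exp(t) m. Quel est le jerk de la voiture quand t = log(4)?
Pour résoudre ceci, nous devons prendre 3 dérivées de notre équation de la position x(t) = 7·exp(t). En prenant d/dt de x(t), nous trouvons v(t) = 7·exp(t). En dérivant la vitesse, nous obtenons l'accélération: a(t) = 7·exp(t). En prenant d/dt de a(t), nous trouvons j(t) = 7·exp(t). Nous avons le jerk j(t) = 7·exp(t). En substituant t = log(4): j(log(4)) = 28.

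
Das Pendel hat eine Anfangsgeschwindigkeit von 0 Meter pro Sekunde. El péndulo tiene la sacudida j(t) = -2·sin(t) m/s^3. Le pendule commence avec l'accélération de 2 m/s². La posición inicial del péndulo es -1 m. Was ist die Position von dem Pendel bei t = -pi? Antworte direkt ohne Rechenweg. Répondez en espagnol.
x(-pi) = 3.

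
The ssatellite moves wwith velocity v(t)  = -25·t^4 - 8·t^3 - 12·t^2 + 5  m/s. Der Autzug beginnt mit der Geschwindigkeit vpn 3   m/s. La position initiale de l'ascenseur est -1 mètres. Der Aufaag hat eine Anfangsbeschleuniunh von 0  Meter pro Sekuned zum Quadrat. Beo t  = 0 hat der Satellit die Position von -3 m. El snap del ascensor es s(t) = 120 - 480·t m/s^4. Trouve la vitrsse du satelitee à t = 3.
De l'équation de la vitesse v(t) = -25·t^4 - 8·t^3 - 12·t^2 + 5, nous substituons t = 3 pour obtenir v = -2344.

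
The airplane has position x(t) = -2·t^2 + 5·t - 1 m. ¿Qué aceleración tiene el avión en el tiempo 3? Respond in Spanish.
Partiendo de la posición x(t) = -2·t^2 + 5·t - 1, tomamos 2 derivadas. Derivando la posición, obtenemos la velocidad: v(t) = 5 - 4·t. La derivada de la velocidad da la aceleración: a(t) = -4. De la ecuación de la aceleración a(t) = -4, sustituimos t = 3 para obtener a = -4.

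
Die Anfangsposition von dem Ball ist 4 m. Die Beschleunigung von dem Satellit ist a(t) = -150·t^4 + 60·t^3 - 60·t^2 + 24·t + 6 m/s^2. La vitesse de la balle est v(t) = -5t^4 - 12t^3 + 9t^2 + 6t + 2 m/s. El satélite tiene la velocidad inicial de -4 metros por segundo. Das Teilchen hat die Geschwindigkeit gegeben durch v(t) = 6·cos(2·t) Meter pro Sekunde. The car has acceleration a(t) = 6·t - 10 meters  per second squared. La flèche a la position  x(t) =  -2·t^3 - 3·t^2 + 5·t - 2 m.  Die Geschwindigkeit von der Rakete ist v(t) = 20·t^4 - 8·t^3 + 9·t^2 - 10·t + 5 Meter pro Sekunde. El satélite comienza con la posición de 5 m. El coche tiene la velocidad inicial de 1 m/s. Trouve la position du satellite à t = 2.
Pour résoudre ceci, nous devons prendre 2 intégrales de notre équation de l'accélération a(t) = -150·t^4 + 60·t^3 - 60·t^2 + 24·t + 6. L'intégrale de l'accélération est la vitesse. En utilisant v(0) = -4, nous obtenons v(t) = -30·t^5 + 15·t^4 - 20·t^3 + 12·t^2 + 6·t - 4. En intégrant la vitesse et en utilisant la condition initiale x(0) = 5, nous obtenons x(t) = -5·t^6 + 3·t^5 - 5·t^4 + 4·t^3 + 3·t^2 - 4·t + 5. Nous avons la position x(t) = -5·t^6 + 3·t^5 - 5·t^4 + 4·t^3 + 3·t^2 - 4·t + 5. En substituant t = 2: x(2) = -263.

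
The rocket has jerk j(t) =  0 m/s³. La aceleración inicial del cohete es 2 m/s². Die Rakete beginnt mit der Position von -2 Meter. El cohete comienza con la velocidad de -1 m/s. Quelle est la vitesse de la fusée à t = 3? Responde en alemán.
Um dies zu lösen, müssen wir 2 Integrale unserer Gleichung für den Ruck j(t) = 0 finden. Das Integral von dem Ruck, mit a(0) = 2, ergibt die Beschleunigung: a(t) = 2. Das Integral von der Beschleunigung, mit v(0) = -1, ergibt die Geschwindigkeit: v(t) = 2·t - 1. Wir haben die Geschwindigkeit v(t) = 2·t - 1. Durch Einsetzen von t = 3: v(3) = 5.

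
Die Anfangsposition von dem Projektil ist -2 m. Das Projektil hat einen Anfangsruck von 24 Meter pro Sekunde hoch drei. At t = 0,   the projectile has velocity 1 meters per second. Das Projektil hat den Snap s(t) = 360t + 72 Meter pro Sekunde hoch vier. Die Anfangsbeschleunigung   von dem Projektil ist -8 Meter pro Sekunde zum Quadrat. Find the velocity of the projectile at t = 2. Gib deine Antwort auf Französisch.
Nous devons trouver la primitive de notre équation du snap s(t) = 360·t + 72 3 fois. En prenant ∫s(t)dt et en appliquant j(0) = 24, nous trouvons j(t) = 180·t^2 + 72·t + 24. En intégrant le jerk et en utilisant la condition initiale a(0) = -8, nous obtenons a(t) = 60·t^3 + 36·t^2 + 24·t - 8. En prenant ∫a(t)dt et en appliquant v(0) = 1, nous trouvons v(t) = 15·t^4 + 12·t^3 + 12·t^2 - 8·t + 1. Nous avons la vitesse v(t) = 15·t^4 + 12·t^3 + 12·t^2 - 8·t + 1. En substituant t = 2: v(2) = 369.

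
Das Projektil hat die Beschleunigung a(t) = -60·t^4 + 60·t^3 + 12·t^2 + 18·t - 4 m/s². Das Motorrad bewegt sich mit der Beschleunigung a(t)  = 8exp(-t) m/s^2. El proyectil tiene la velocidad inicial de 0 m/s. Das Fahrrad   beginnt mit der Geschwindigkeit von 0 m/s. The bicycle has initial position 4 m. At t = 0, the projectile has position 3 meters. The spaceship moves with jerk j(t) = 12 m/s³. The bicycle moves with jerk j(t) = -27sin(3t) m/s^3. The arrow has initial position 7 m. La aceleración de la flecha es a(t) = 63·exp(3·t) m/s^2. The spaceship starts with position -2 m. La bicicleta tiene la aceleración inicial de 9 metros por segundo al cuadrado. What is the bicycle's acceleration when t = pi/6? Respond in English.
We must find the integral of our jerk equation j(t) = -27·sin(3·t) 1 time. Finding the antiderivative of j(t) and using a(0) = 9: a(t) = 9·cos(3·t). From the given acceleration equation a(t) = 9·cos(3·t), we substitute t = pi/6 to get a = 0.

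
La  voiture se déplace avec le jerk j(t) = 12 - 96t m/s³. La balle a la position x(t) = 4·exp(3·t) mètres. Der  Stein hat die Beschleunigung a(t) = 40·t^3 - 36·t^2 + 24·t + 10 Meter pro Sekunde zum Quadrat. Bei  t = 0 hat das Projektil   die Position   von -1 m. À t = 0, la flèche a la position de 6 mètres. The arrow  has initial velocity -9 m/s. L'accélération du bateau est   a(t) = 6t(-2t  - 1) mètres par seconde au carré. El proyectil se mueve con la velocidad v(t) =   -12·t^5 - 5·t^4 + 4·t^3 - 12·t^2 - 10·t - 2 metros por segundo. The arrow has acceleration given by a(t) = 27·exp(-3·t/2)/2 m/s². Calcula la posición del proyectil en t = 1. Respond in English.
Starting from velocity v(t) = -12·t^5 - 5·t^4 + 4·t^3 - 12·t^2 - 10·t - 2, we take 1 antiderivative. Finding the antiderivative of v(t) and using x(0) = -1: x(t) = -2·t^6 - t^5 + t^4 - 4·t^3 - 5·t^2 - 2·t - 1. We have position x(t) = -2·t^6 - t^5 + t^4 - 4·t^3 - 5·t^2 - 2·t - 1. Substituting t = 1: x(1) = -14.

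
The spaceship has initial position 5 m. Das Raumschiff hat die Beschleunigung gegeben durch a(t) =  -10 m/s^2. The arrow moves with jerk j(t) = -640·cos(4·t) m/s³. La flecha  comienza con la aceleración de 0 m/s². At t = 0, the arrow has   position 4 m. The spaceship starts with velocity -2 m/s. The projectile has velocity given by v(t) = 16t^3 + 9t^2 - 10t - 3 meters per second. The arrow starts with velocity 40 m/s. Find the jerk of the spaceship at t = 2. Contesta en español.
Partiendo de la aceleración a(t) = -10, tomamos 1 derivada. La derivada de la aceleración da la sacudida: j(t) = 0. Tenemos la sacudida j(t) = 0. Sustituyendo t = 2: j(2) = 0.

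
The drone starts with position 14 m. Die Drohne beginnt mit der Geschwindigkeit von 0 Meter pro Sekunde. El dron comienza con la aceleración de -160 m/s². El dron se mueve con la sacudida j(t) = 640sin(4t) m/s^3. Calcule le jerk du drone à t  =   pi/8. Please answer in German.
Wir haben den Ruck j(t) = 640·sin(4·t). Durch Einsetzen von t = pi/8: j(pi/8) = 640.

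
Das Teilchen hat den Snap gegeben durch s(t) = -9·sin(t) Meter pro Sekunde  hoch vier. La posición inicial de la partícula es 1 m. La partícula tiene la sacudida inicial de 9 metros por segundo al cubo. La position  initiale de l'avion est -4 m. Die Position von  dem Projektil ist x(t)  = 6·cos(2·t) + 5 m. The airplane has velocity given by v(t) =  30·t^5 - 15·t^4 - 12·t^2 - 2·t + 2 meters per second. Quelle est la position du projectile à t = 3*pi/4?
Nous avons la position x(t) = 6·cos(2·t) + 5. En substituant t = 3*pi/4: x(3*pi/4) = 5.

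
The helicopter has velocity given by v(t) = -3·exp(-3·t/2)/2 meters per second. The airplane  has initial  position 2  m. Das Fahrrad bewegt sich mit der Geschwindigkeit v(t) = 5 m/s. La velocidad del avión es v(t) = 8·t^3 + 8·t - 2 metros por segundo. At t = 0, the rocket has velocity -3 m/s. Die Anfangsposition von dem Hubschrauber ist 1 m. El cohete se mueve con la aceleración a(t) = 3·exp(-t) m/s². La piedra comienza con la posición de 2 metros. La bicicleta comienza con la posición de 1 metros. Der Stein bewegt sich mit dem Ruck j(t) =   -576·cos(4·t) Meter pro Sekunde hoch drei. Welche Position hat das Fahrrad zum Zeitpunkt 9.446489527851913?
Ausgehend von der Geschwindigkeit v(t) = 5, nehmen wir 1 Stammfunktion. Durch Integration von der Geschwindigkeit und Verwendung der Anfangsbedingung x(0) = 1, erhalten wir x(t) = 5·t + 1. Aus der Gleichung für die Position x(t) = 5·t + 1, setzen wir t = 9.446489527851913 ein und erhalten x = 48.2324476392596.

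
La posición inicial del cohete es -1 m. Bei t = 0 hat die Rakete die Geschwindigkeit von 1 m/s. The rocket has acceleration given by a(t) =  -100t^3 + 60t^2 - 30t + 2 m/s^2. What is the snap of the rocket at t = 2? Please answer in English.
We must differentiate our acceleration equation a(t) = -100·t^3 + 60·t^2 - 30·t + 2 2 times. The derivative of acceleration gives jerk: j(t) = -300·t^2 + 120·t - 30. Differentiating jerk, we get snap: s(t) = 120 - 600·t. From the given snap equation s(t) = 120 - 600·t, we substitute t = 2 to get s = -1080.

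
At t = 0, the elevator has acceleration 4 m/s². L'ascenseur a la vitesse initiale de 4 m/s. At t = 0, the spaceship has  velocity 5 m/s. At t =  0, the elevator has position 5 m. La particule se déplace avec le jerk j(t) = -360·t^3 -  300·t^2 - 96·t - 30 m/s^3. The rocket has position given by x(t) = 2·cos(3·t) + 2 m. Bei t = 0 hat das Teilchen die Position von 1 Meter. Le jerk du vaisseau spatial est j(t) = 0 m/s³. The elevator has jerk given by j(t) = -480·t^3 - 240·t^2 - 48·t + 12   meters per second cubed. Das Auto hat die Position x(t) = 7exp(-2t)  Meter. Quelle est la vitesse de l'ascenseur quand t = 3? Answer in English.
To find the answer, we compute 2 antiderivatives of j(t) = -480·t^3 - 240·t^2 - 48·t + 12. Taking ∫j(t)dt and applying a(0) = 4, we find a(t) = -120·t^4 - 80·t^3 - 24·t^2 + 12·t + 4. The antiderivative of acceleration is velocity. Using v(0) = 4, we get v(t) = -24·t^5 - 20·t^4 - 8·t^3 + 6·t^2 + 4·t + 4. Using v(t) = -24·t^5 - 20·t^4 - 8·t^3 + 6·t^2 + 4·t + 4 and substituting t = 3, we find v = -7598.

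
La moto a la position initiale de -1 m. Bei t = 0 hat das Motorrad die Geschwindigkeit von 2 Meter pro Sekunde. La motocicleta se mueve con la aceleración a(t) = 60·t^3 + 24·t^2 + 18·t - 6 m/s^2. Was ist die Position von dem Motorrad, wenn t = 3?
Wir müssen die Stammfunktion unserer Gleichung für die Beschleunigung a(t) = 60·t^3 + 24·t^2 + 18·t - 6 2-mal finden. Die Stammfunktion von der Beschleunigung, mit v(0) = 2, ergibt die Geschwindigkeit: v(t) = 15·t^4 + 8·t^3 + 9·t^2 - 6·t + 2. Durch Integration von der Geschwindigkeit und Verwendung der Anfangsbedingung x(0) = -1, erhalten wir x(t) = 3·t^5 + 2·t^4 + 3·t^3 - 3·t^2 + 2·t - 1. Wir haben die Position x(t) = 3·t^5 + 2·t^4 + 3·t^3 - 3·t^2 + 2·t - 1. Durch Einsetzen von t = 3: x(3) = 950.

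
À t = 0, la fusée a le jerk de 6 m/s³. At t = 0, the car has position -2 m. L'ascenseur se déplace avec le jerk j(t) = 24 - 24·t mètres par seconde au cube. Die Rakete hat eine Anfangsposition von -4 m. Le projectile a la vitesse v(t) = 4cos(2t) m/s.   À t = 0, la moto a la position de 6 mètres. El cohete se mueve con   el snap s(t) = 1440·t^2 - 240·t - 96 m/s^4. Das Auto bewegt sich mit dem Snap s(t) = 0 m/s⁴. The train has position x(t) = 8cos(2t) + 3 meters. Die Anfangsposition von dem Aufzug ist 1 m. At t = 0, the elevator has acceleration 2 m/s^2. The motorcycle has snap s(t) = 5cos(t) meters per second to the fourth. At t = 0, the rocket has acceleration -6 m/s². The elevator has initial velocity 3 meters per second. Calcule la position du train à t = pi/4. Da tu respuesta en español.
De la ecuación de la posición x(t) = 8·cos(2·t) + 3, sustituimos t = pi/4 para obtener x = 3.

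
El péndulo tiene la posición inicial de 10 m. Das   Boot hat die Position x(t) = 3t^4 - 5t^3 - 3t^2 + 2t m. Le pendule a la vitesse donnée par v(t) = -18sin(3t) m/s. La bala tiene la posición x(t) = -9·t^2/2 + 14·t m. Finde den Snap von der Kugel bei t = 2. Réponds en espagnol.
Partiendo de la posición x(t) = -9·t^2/2 + 14·t, tomamos 4 derivadas. Derivando la posición, obtenemos la velocidad: v(t) = 14 - 9·t. La derivada de la velocidad da la aceleración: a(t) = -9. Tomando d/dt de a(t), encontramos j(t) = 0. Tomando d/dt de j(t), encontramos s(t) = 0. Tenemos el snap s(t) = 0. Sustituyendo t = 2: s(2) = 0.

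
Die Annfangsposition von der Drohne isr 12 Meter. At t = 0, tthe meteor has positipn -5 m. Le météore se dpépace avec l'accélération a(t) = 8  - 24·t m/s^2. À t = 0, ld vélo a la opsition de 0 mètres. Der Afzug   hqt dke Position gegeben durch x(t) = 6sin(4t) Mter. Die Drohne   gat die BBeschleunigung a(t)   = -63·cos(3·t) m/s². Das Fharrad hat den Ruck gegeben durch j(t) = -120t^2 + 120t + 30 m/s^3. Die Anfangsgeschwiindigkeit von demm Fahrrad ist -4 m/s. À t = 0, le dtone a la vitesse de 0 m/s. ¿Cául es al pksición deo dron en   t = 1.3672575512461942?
Para resolver esto, necesitamos tomar 2 integrales de nuestra ecuación de la aceleración a(t) = -63·cos(3·t). La integral de la aceleración, con v(0) = 0, da la velocidad: v(t) = -21·sin(3·t). Integrando la velocidad y usando la condición inicial x(0) = 12, obtenemos x(t) = 7·cos(3·t) + 5. De la ecuación de la posición x(t) = 7·cos(3·t) + 5, sustituimos t = 1.3672575512461942 para obtener x = 0.986392344753773.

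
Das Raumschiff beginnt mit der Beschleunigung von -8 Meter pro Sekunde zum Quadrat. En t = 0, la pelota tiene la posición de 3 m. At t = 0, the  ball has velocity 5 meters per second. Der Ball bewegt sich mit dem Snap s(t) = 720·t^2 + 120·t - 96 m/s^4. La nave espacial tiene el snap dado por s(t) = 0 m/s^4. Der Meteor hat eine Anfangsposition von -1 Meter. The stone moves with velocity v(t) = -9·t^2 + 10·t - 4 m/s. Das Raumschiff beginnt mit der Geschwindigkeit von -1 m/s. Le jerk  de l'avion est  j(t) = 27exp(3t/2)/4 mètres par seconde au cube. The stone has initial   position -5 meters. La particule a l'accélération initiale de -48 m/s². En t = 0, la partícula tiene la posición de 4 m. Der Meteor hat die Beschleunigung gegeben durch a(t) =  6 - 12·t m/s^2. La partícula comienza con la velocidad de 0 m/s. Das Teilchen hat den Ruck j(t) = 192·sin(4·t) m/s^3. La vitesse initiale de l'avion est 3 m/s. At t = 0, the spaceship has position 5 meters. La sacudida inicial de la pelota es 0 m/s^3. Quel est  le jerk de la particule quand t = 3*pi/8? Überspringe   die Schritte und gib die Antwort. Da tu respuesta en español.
La respuesta es -192.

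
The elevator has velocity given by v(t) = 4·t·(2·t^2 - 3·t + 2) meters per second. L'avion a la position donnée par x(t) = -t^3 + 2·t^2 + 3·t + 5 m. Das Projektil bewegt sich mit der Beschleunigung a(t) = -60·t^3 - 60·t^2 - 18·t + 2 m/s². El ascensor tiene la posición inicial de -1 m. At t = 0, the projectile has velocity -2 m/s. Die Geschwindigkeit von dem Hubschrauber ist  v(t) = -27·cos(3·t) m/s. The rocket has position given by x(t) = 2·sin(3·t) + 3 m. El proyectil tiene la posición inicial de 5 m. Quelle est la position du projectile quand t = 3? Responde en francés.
Nous devons intégrer notre équation de l'accélération a(t) = -60·t^3 - 60·t^2 - 18·t + 2 2 fois. La primitive de l'accélération, avec v(0) = -2, donne la vitesse: v(t) = -15·t^4 - 20·t^3 - 9·t^2 + 2·t - 2. L'intégrale de la vitesse, avec x(0) = 5, donne la position: x(t) = -3·t^5 - 5·t^4 - 3·t^3 + t^2 - 2·t + 5. De l'équation de la position x(t) = -3·t^5 - 5·t^4 - 3·t^3 + t^2 - 2·t + 5, nous substituons t = 3 pour obtenir x = -1207.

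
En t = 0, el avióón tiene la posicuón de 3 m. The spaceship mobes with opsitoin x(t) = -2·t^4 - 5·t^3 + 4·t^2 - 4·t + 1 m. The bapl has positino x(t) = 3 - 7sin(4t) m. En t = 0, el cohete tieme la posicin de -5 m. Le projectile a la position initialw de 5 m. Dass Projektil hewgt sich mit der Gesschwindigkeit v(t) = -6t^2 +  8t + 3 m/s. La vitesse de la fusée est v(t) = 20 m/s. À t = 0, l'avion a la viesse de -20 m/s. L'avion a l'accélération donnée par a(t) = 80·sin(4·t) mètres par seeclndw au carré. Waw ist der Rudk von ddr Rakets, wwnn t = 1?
Ausgehend von der Geschwindigkeit v(t) = 20, nehmen wir 2 Ableitungen. Durch Ableiten von der Geschwindigkeit erhalten wir die Beschleunigung: a(t) = 0. Mit d/dt von a(t) finden wir j(t) = 0. Aus der Gleichung für den Ruck j(t) = 0, setzen wir t = 1 ein und erhalten j = 0.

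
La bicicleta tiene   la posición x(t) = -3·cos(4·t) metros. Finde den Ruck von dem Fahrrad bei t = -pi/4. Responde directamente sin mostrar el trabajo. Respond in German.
j(-pi/4) = 0.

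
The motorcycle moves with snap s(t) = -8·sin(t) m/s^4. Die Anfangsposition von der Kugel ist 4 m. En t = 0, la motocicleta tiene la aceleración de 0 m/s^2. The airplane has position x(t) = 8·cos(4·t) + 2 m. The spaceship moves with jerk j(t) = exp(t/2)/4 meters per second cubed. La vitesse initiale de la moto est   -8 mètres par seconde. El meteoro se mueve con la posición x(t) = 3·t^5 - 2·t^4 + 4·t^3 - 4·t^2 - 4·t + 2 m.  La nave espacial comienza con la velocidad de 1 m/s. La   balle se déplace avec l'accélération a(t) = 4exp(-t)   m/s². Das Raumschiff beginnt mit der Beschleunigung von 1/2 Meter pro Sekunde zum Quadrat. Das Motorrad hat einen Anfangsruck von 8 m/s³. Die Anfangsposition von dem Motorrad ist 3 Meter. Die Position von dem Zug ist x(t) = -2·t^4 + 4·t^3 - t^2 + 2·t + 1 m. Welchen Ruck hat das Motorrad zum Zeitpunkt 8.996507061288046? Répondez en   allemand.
Ausgehend von dem Snap s(t) = -8·sin(t), nehmen wir 1 Integral. Das Integral von dem Snap ist der Ruck. Mit j(0) = 8 erhalten wir j(t) = 8·cos(t). Aus der Gleichung für den Ruck j(t) = 8·cos(t), setzen wir t = 8.996507061288046 ein und erhalten j = -7.27748161623218.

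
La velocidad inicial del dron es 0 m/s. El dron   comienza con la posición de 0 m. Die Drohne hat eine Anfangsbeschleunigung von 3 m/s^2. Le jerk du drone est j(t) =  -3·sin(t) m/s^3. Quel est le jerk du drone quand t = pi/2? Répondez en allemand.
Aus der Gleichung für den Ruck j(t) = -3·sin(t), setzen wir t = pi/2 ein und erhalten j = -3.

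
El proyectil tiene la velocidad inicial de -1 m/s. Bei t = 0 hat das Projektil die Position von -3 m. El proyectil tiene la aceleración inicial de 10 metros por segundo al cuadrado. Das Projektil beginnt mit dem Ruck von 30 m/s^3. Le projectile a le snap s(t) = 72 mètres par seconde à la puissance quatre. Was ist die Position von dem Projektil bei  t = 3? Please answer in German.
Um dies zu lösen, müssen wir 4 Integrale unserer Gleichung für den Snap s(t) = 72 finden. Mit ∫s(t)dt und Anwendung von j(0) = 30, finden wir j(t) = 72·t + 30. Die Stammfunktion von dem Ruck ist die Beschleunigung. Mit a(0) = 10 erhalten wir a(t) = 36·t^2 + 30·t + 10. Mit ∫a(t)dt und Anwendung von v(0) = -1, finden wir v(t) = 12·t^3 + 15·t^2 + 10·t - 1. Das Integral von der Geschwindigkeit, mit x(0) = -3, ergibt die Position: x(t) = 3·t^4 + 5·t^3 + 5·t^2 - t - 3. Mit x(t) = 3·t^4 + 5·t^3 + 5·t^2 - t - 3 und Einsetzen von t = 3, finden wir x = 417.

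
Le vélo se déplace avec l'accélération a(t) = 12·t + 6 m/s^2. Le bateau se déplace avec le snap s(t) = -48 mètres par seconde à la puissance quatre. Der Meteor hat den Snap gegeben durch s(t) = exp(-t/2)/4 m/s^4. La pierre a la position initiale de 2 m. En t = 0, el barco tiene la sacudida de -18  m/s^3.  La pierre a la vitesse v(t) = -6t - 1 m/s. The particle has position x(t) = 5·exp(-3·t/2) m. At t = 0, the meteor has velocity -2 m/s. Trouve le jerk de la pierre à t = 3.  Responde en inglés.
Starting from velocity v(t) = -6·t - 1, we take 2 derivatives. The derivative of velocity gives acceleration: a(t) = -6. Taking d/dt of a(t), we find j(t) = 0. We have jerk j(t) = 0. Substituting t = 3: j(3) = 0.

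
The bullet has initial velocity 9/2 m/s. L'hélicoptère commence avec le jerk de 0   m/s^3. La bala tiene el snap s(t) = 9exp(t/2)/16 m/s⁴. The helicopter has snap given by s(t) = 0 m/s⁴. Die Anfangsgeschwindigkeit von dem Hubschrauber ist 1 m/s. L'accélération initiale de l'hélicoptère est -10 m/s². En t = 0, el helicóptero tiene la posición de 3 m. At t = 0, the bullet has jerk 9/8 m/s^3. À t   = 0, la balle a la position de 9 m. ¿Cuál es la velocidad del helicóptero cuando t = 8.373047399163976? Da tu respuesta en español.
Para resolver esto, necesitamos tomar 3 integrales de nuestra ecuación del snap s(t) = 0. Tomando ∫s(t)dt y aplicando j(0) = 0, encontramos j(t) = 0. Integrando la sacudida y usando la condición inicial a(0) = -10, obtenemos a(t) = -10. Tomando ∫a(t)dt y aplicando v(0) = 1, encontramos v(t) = 1 - 10·t. De la ecuación de la velocidad v(t) = 1 - 10·t, sustituimos t = 8.373047399163976 para obtener v = -82.7304739916398.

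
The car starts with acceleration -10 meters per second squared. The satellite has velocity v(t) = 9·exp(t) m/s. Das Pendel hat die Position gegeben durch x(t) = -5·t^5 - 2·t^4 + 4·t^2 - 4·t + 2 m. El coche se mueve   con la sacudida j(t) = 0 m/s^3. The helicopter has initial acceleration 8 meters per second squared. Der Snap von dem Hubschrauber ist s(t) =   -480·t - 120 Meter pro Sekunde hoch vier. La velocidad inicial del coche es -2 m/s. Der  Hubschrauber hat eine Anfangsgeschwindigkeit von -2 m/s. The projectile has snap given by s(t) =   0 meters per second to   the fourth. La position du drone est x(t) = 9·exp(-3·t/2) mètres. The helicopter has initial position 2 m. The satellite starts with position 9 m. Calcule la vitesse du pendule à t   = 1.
En partant de la position x(t) = -5·t^5 - 2·t^4 + 4·t^2 - 4·t + 2, nous prenons 1 dérivée. En prenant d/dt de x(t), nous trouvons v(t) = -25·t^4 - 8·t^3 + 8·t - 4. Nous avons la vitesse v(t) = -25·t^4 - 8·t^3 + 8·t - 4. En substituant t = 1: v(1) = -29.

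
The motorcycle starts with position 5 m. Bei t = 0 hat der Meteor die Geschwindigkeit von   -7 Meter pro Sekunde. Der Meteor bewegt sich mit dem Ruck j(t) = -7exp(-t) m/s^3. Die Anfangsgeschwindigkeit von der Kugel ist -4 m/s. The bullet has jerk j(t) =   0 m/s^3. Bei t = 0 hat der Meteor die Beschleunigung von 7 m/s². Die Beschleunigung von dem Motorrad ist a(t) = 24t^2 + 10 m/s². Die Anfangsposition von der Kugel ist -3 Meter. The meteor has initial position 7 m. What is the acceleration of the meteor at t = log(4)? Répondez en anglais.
Starting from jerk j(t) = -7·exp(-t), we take 1 antiderivative. Finding the integral of j(t) and using a(0) = 7: a(t) = 7·exp(-t). Using a(t) = 7·exp(-t) and substituting t = log(4), we find a = 7/4.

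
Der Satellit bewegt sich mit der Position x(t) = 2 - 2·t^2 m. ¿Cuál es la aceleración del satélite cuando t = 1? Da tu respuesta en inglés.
To solve this, we need to take 2 derivatives of our position equation x(t) = 2 - 2·t^2. Taking d/dt of x(t), we find v(t) = -4·t. Differentiating velocity, we get acceleration: a(t) = -4. From the given acceleration equation a(t) = -4, we substitute t = 1 to get a = -4.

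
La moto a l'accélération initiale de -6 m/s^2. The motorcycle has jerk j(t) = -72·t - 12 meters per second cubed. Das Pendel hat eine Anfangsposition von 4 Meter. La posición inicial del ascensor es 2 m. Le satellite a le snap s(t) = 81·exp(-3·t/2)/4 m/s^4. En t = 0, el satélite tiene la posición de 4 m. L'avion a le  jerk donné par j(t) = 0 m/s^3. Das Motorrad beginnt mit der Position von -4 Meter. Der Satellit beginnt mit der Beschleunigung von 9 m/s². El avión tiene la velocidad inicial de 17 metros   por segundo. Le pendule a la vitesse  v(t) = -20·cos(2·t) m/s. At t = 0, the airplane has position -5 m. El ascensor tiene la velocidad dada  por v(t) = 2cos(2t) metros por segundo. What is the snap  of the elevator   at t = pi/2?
Starting from velocity v(t) = 2·cos(2·t), we take 3 derivatives. Taking d/dt of v(t), we find a(t) = -4·sin(2·t). Differentiating acceleration, we get jerk: j(t) = -8·cos(2·t). The derivative of jerk gives snap: s(t) = 16·sin(2·t). We have snap s(t) = 16·sin(2·t). Substituting t = pi/2: s(pi/2) = 0.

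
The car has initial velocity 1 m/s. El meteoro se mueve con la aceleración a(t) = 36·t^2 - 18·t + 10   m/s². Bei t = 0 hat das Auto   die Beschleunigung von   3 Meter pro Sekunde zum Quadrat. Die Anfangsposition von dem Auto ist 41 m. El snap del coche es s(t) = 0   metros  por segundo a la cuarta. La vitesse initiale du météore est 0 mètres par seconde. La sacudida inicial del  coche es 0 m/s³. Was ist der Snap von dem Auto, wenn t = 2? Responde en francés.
De l'équation du snap s(t) = 0, nous substituons t = 2 pour obtenir s = 0.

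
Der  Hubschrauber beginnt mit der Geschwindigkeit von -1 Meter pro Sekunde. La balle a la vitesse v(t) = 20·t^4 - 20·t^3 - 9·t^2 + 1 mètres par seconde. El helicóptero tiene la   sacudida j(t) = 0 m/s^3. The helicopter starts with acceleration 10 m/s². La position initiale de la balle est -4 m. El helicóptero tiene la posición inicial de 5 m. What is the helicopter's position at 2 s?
We need to integrate our jerk equation j(t) = 0 3 times. The antiderivative of jerk is acceleration. Using a(0) = 10, we get a(t) = 10. Integrating acceleration and using the initial condition v(0) = -1, we get v(t) = 10·t - 1. Finding the integral of v(t) and using x(0) = 5: x(t) = 5·t^2 - t + 5. From the given position equation x(t) = 5·t^2 - t + 5, we substitute t = 2 to get x = 23.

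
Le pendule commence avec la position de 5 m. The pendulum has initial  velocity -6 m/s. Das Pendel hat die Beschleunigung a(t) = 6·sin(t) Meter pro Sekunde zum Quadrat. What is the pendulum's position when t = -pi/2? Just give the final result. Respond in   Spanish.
La posición en t = -pi/2 es x = 11.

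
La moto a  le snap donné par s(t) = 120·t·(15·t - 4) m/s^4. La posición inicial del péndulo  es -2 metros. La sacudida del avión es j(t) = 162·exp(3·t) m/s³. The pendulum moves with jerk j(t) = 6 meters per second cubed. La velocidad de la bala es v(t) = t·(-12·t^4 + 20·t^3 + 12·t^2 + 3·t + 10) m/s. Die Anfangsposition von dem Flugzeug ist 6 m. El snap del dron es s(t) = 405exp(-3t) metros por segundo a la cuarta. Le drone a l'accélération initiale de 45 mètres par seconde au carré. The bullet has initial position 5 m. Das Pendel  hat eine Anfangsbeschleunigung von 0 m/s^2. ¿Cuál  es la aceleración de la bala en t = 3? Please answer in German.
Um dies zu lösen, müssen wir 1 Ableitung unserer Gleichung für die Geschwindigkeit v(t) = t·(-12·t^4 + 20·t^3 + 12·t^2 + 3·t + 10) nehmen. Durch Ableiten von der Geschwindigkeit erhalten wir die Beschleunigung: a(t) = -12·t^4 + 20·t^3 + 12·t^2 + t·(-48·t^3 + 60·t^2 + 24·t + 3) + 3·t + 10. Mit a(t) = -12·t^4 + 20·t^3 + 12·t^2 + t·(-48·t^3 + 60·t^2 + 24·t + 3) + 3·t + 10 und Einsetzen von t = 3, finden wir a = -2348.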